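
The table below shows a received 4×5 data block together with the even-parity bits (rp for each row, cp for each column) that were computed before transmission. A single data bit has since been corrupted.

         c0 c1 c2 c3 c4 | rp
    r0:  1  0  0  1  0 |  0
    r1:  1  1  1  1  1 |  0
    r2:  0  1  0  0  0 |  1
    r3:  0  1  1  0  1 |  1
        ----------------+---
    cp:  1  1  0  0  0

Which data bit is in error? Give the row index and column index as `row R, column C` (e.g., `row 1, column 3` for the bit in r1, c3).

row 1, column 0

Recompute each row's even parity and compare to rp:
  r0: data parity 0, sent rp 0 → ok
  r1: data parity 1, sent rp 0 → mismatch
  r2: data parity 1, sent rp 1 → ok
  r3: data parity 1, sent rp 1 → ok
Recompute each column's even parity and compare to cp:
  c0: data parity 0, sent cp 1 → mismatch
  c1: data parity 1, sent cp 1 → ok
  c2: data parity 0, sent cp 0 → ok
  c3: data parity 0, sent cp 0 → ok
  c4: data parity 0, sent cp 0 → ok
Exactly one row (r1) and one column (c0) fail → the flipped bit is at their intersection.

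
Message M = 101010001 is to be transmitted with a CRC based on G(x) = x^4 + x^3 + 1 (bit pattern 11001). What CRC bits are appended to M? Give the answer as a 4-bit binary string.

1110

Append 4 zeros: 1010100010000. Divide by 11001 (XOR where the leading bit is 1):
  pos 0: 10101 XOR 11001 = 01100
  pos 1: 11000 XOR 11001 = 00001
  pos 5: 10010 XOR 11001 = 01011
  pos 6: 10110 XOR 11001 = 01111
  pos 7: 11110 XOR 11001 = 00111
Remainder (last 4 bits) = 1110. This is the CRC / FCS.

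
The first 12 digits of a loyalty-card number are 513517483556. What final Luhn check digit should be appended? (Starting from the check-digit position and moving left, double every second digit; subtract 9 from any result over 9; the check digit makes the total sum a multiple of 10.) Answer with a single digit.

0

Partial digits right→left: 6 5 5 3 8 4 7 1 5 3 1 5
Double every second digit counting from the check-digit position (so the 1st, 3rd, 5th, ... of the partial from the right).
  doubled (with −9 where >9): 3 1 7 5 1 2 → sum 19
  kept as-is: 5 3 4 1 3 5 → sum 21
Total = 19 + 21 = 40.
Check digit = (10 − (40 mod 10)) mod 10 = 0.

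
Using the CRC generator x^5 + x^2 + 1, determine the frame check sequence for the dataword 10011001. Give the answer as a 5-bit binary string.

11100

Append 5 zeros: 1001100100000. Divide by 100101 (XOR where the leading bit is 1):
  pos 0: 100110 XOR 100101 = 000011
  pos 4: 110100 XOR 100101 = 010001
  pos 5: 100010 XOR 100101 = 000111
Remainder (last 5 bits) = 11100. This is the CRC / FCS.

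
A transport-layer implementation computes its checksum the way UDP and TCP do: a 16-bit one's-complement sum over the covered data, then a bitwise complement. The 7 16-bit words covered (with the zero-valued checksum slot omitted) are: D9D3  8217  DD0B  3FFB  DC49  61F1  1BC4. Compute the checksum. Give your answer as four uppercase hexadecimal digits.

One's-complement addition (fold any carry out of bit 15 back into bit 0):
  0xD9D3 + 0x8217 = 0x15BEA → wrap carry → 0x5BEB
  0x5BEB + 0xDD0B = 0x138F6 → wrap carry → 0x38F7
  0x38F7 + 0x3FFB = 0x078F2
  0x78F2 + 0xDC49 = 0x1553B → wrap carry → 0x553C
  0x553C + 0x61F1 = 0x0B72D
  0xB72D + 0x1BC4 = 0x0D2F1
One's-complement sum = 0xD2F1.
Checksum = ~0xD2F1 & 0xFFFF = 0x2D0E.

2D0E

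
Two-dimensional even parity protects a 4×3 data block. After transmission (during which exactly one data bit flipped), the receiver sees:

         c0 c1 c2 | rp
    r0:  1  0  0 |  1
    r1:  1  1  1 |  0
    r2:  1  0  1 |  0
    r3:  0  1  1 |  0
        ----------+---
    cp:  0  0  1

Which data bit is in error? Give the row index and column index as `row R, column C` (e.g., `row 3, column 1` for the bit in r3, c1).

row 1, column 0

Recompute each row's even parity and compare to rp:
  r0: data parity 1, sent rp 1 → ok
  r1: data parity 1, sent rp 0 → mismatch
  r2: data parity 0, sent rp 0 → ok
  r3: data parity 0, sent rp 0 → ok
Recompute each column's even parity and compare to cp:
  c0: data parity 1, sent cp 0 → mismatch
  c1: data parity 0, sent cp 0 → ok
  c2: data parity 1, sent cp 1 → ok
Exactly one row (r1) and one column (c0) fail → the flipped bit is at their intersection.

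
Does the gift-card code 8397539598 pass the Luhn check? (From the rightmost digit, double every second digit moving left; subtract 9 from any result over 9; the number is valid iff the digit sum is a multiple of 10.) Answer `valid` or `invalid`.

invalid

From the right, keep odd positions and double even positions (subtract 9 from any doubled value over 9):
  doubled (positions 2,4,...): 9 9 1 9 7 → sum 35
  kept (positions 1,3,...): 8 5 3 7 3 → sum 26
Total = 61.
61 mod 10 = 1, so the number is invalid.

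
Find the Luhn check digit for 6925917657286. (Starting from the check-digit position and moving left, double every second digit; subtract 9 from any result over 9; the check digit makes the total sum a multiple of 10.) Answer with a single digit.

5

Partial digits right→left: 6 8 2 7 5 6 7 1 9 5 2 9 6
Double every second digit counting from the check-digit position (so the 1st, 3rd, 5th, ... of the partial from the right).
  doubled (with −9 where >9): 3 4 1 5 9 4 3 → sum 29
  kept as-is: 8 7 6 1 5 9 → sum 36
Total = 29 + 36 = 65.
Check digit = (10 − (65 mod 10)) mod 10 = 5.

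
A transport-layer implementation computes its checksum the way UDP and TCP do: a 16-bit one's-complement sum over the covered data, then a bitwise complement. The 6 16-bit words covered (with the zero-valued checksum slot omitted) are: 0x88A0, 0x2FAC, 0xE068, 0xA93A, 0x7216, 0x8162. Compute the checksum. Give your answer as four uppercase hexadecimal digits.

One's-complement addition (fold any carry out of bit 15 back into bit 0):
  0x88A0 + 0x2FAC = 0x0B84C
  0xB84C + 0xE068 = 0x198B4 → wrap carry → 0x98B5
  0x98B5 + 0xA93A = 0x141EF → wrap carry → 0x41F0
  0x41F0 + 0x7216 = 0x0B406
  0xB406 + 0x8162 = 0x13568 → wrap carry → 0x3569
One's-complement sum = 0x3569.
Checksum = ~0x3569 & 0xFFFF = 0xCA96.

CA96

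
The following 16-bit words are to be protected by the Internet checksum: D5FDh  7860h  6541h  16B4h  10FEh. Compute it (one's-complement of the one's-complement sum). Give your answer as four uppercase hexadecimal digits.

24AE

One's-complement addition (fold any carry out of bit 15 back into bit 0):
  0xD5FD + 0x7860 = 0x14E5D → wrap carry → 0x4E5E
  0x4E5E + 0x6541 = 0x0B39F
  0xB39F + 0x16B4 = 0x0CA53
  0xCA53 + 0x10FE = 0x0DB51
One's-complement sum = 0xDB51.
Checksum = ~0xDB51 & 0xFFFF = 0x24AE.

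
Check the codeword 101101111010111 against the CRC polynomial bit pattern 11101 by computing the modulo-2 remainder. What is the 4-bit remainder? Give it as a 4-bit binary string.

1000

Modulo-2 division of 101101111010111 by 11101:
  pos 0: 10110 XOR 11101 = 01011
  pos 1: 10111 XOR 11101 = 01010
  pos 2: 10101 XOR 11101 = 01000
  pos 3: 10001 XOR 11101 = 01100
  pos 4: 11001 XOR 11101 = 00100
  pos 6: 10001 XOR 11101 = 01100
  pos 7: 11000 XOR 11101 = 00101
  pos 9: 10111 XOR 11101 = 01010
  pos 10: 10101 XOR 11101 = 01000
Remainder = 1000 (nonzero — an error is detected).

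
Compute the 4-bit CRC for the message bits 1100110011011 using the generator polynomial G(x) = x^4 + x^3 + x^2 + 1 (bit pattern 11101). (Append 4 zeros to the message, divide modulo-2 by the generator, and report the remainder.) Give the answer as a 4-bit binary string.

0101

Append 4 zeros: 11001100110110000. Divide by 11101 (XOR where the leading bit is 1):
  pos 0: 11001 XOR 11101 = 00100
  pos 2: 10010 XOR 11101 = 01111
  pos 3: 11110 XOR 11101 = 00011
  pos 6: 11110 XOR 11101 = 00011
  pos 9: 11110 XOR 11101 = 00011
  pos 12: 11000 XOR 11101 = 00101
Remainder (last 4 bits) = 0101. This is the CRC / FCS.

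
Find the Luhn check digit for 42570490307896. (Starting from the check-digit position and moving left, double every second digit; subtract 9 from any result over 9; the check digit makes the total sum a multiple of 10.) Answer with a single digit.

Partial digits right→left: 6 9 8 7 0 3 0 9 4 0 7 5 2 4
Double every second digit counting from the check-digit position (so the 1st, 3rd, 5th, ... of the partial from the right).
  doubled (with −9 where >9): 3 7 0 0 8 5 4 → sum 27
  kept as-is: 9 7 3 9 0 5 4 → sum 37
Total = 27 + 37 = 64.
Check digit = (10 − (64 mod 10)) mod 10 = 6.

6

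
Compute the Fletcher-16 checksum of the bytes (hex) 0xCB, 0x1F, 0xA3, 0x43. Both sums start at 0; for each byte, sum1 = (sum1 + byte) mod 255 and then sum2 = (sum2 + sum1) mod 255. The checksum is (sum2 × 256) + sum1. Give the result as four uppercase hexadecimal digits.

Running sums (mod 255):
  after byte 0 (0xCB): sum1=203, sum2=203
  after byte 1 (0x1F): sum1=234, sum2=182
  after byte 2 (0xA3): sum1=142, sum2=69
  after byte 3 (0x43): sum1=209, sum2=23
Checksum = sum2·256 + sum1 = 23·256 + 209 = 6097 = 0x17D1.

17D1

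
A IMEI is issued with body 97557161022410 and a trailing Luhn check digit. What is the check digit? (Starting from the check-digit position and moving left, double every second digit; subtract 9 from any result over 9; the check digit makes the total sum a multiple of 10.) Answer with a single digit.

Partial digits right→left: 0 1 4 2 2 0 1 6 1 7 5 5 7 9
Double every second digit counting from the check-digit position (so the 1st, 3rd, 5th, ... of the partial from the right).
  doubled (with −9 where >9): 0 8 4 2 2 1 5 → sum 22
  kept as-is: 1 2 0 6 7 5 9 → sum 30
Total = 22 + 30 = 52.
Check digit = (10 − (52 mod 10)) mod 10 = 8.

8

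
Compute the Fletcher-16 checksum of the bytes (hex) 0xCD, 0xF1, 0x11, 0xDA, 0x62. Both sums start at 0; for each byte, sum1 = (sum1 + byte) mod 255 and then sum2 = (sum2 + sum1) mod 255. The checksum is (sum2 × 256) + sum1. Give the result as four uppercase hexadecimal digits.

Running sums (mod 255):
  after byte 0 (0xCD): sum1=205, sum2=205
  after byte 1 (0xF1): sum1=191, sum2=141
  after byte 2 (0x11): sum1=208, sum2=94
  after byte 3 (0xDA): sum1=171, sum2=10
  after byte 4 (0x62): sum1=14, sum2=24
Checksum = sum2·256 + sum1 = 24·256 + 14 = 6158 = 0x180E.

180E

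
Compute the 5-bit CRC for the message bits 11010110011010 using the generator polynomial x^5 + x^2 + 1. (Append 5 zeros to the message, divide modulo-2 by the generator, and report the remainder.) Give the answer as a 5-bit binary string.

00000

Append 5 zeros: 1101011001101000000. Divide by 100101 (XOR where the leading bit is 1):
  pos 0: 110101 XOR 100101 = 010000
  pos 1: 100001 XOR 100101 = 000100
  pos 4: 100001 XOR 100101 = 000100
  pos 7: 100101 XOR 100101 = 000000
Remainder (last 5 bits) = 00000. This is the CRC / FCS.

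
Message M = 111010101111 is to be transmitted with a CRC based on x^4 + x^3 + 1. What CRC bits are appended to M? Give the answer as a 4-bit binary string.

Append 4 zeros: 1110101011110000. Divide by 11001 (XOR where the leading bit is 1):
  pos 0: 11101 XOR 11001 = 00100
  pos 2: 10001 XOR 11001 = 01000
  pos 3: 10000 XOR 11001 = 01001
  pos 4: 10011 XOR 11001 = 01010
  pos 5: 10101 XOR 11001 = 01100
  pos 6: 11001 XOR 11001 = 00000
  pos 11: 10000 XOR 11001 = 01001
Remainder (last 4 bits) = 1001. This is the CRC / FCS.

1001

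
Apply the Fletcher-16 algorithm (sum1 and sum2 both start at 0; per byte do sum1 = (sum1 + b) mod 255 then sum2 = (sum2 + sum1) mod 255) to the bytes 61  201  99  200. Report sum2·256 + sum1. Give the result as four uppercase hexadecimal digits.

E133

Running sums (mod 255):
  after byte 0 (61): sum1=61, sum2=61
  after byte 1 (201): sum1=7, sum2=68
  after byte 2 (99): sum1=106, sum2=174
  after byte 3 (200): sum1=51, sum2=225
Checksum = sum2·256 + sum1 = 225·256 + 51 = 57651 = 0xE133.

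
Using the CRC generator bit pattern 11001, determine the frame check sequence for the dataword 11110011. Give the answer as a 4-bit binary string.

1110

Append 4 zeros: 111100110000. Divide by 11001 (XOR where the leading bit is 1):
  pos 0: 11110 XOR 11001 = 00111
  pos 2: 11101 XOR 11001 = 00100
  pos 4: 10010 XOR 11001 = 01011
  pos 5: 10110 XOR 11001 = 01111
  pos 6: 11110 XOR 11001 = 00111
Remainder (last 4 bits) = 1110. This is the CRC / FCS.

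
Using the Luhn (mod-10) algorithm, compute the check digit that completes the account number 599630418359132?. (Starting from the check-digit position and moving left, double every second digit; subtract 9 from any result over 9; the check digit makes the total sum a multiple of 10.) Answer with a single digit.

Partial digits right→left: 2 3 1 9 5 3 8 1 4 0 3 6 9 9 5
Double every second digit counting from the check-digit position (so the 1st, 3rd, 5th, ... of the partial from the right).
  doubled (with −9 where >9): 4 2 1 7 8 6 9 1 → sum 38
  kept as-is: 3 9 3 1 0 6 9 → sum 31
Total = 38 + 31 = 69.
Check digit = (10 − (69 mod 10)) mod 10 = 1.

1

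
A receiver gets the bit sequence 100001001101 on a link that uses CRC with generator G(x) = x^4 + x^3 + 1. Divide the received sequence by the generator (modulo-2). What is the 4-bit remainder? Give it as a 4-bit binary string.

Modulo-2 division of 100001001101 by 11001:
  pos 0: 10000 XOR 11001 = 01001
  pos 1: 10011 XOR 11001 = 01010
  pos 2: 10100 XOR 11001 = 01101
  pos 3: 11010 XOR 11001 = 00011
  pos 6: 11110 XOR 11001 = 00111
Remainder = 1111 (nonzero — an error is detected).

1111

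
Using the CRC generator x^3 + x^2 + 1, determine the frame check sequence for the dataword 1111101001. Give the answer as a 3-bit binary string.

100

Append 3 zeros: 1111101001000. Divide by 1101 (XOR where the leading bit is 1):
  pos 0: 1111 XOR 1101 = 0010
  pos 2: 1010 XOR 1101 = 0111
  pos 3: 1111 XOR 1101 = 0010
  pos 5: 1000 XOR 1101 = 0101
  pos 6: 1011 XOR 1101 = 0110
  pos 7: 1100 XOR 1101 = 0001
Remainder (last 3 bits) = 100. This is the CRC / FCS.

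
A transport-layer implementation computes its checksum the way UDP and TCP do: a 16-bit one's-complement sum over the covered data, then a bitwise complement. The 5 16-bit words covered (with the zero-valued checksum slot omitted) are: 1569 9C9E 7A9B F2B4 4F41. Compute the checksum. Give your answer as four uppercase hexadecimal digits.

9166

One's-complement addition (fold any carry out of bit 15 back into bit 0):
  0x1569 + 0x9C9E = 0x0B207
  0xB207 + 0x7A9B = 0x12CA2 → wrap carry → 0x2CA3
  0x2CA3 + 0xF2B4 = 0x11F57 → wrap carry → 0x1F58
  0x1F58 + 0x4F41 = 0x06E99
One's-complement sum = 0x6E99.
Checksum = ~0x6E99 & 0xFFFF = 0x9166.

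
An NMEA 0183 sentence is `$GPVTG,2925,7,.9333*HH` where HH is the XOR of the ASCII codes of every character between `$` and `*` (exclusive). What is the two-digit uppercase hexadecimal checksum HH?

61

XOR the ASCII codes of the payload characters:
  'G' = 0x47 → acc = 0x47
  'P' = 0x50 → acc = 0x17
  'V' = 0x56 → acc = 0x41
  'T' = 0x54 → acc = 0x15
  'G' = 0x47 → acc = 0x52
  ',' = 0x2C → acc = 0x7E
  '2' = 0x32 → acc = 0x4C
  '9' = 0x39 → acc = 0x75
  '2' = 0x32 → acc = 0x47
  '5' = 0x35 → acc = 0x72
  ',' = 0x2C → acc = 0x5E
  '7' = 0x37 → acc = 0x69
  ',' = 0x2C → acc = 0x45
  '.' = 0x2E → acc = 0x6B
  '9' = 0x39 → acc = 0x52
  '3' = 0x33 → acc = 0x61
  '3' = 0x33 → acc = 0x52
  '3' = 0x33 → acc = 0x61
Checksum = 0x61.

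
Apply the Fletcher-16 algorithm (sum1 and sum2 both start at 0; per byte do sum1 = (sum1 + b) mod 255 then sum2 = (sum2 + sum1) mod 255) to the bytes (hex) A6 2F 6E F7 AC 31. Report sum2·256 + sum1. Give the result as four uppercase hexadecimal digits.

Running sums (mod 255):
  after byte 0 (A6): sum1=166, sum2=166
  after byte 1 (2F): sum1=213, sum2=124
  after byte 2 (6E): sum1=68, sum2=192
  after byte 3 (F7): sum1=60, sum2=252
  after byte 4 (AC): sum1=232, sum2=229
  after byte 5 (31): sum1=26, sum2=0
Checksum = sum2·256 + sum1 = 0·256 + 26 = 26 = 0x001A.

001A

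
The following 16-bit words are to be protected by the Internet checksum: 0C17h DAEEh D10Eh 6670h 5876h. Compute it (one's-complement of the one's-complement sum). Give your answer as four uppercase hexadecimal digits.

One's-complement addition (fold any carry out of bit 15 back into bit 0):
  0x0C17 + 0xDAEE = 0x0E705
  0xE705 + 0xD10E = 0x1B813 → wrap carry → 0xB814
  0xB814 + 0x6670 = 0x11E84 → wrap carry → 0x1E85
  0x1E85 + 0x5876 = 0x076FB
One's-complement sum = 0x76FB.
Checksum = ~0x76FB & 0xFFFF = 0x8904.

8904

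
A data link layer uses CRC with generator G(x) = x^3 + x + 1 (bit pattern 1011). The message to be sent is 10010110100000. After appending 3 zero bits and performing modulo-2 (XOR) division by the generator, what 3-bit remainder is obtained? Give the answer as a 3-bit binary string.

110

Append 3 zeros: 10010110100000000. Divide by 1011 (XOR where the leading bit is 1):
  pos 0: 1001 XOR 1011 = 0010
  pos 2: 1001 XOR 1011 = 0010
  pos 4: 1010 XOR 1011 = 0001
  pos 7: 1100 XOR 1011 = 0111
  pos 8: 1110 XOR 1011 = 0101
  pos 9: 1010 XOR 1011 = 0001
  pos 12: 1000 XOR 1011 = 0011
Remainder (last 3 bits) = 110. This is the CRC / FCS.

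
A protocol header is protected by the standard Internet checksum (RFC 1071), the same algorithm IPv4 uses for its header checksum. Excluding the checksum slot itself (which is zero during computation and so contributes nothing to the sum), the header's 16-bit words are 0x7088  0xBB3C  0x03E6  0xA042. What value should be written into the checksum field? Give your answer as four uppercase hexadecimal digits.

One's-complement addition (fold any carry out of bit 15 back into bit 0):
  0x7088 + 0xBB3C = 0x12BC4 → wrap carry → 0x2BC5
  0x2BC5 + 0x03E6 = 0x02FAB
  0x2FAB + 0xA042 = 0x0CFED
One's-complement sum = 0xCFED.
Checksum = ~0xCFED & 0xFFFF = 0x3012.

3012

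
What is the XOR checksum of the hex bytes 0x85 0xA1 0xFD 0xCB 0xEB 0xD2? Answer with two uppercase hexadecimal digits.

2B

XOR the bytes together:
  start with 0x85
  0x85 ⊕ 0xA1 = 0x24
  0x24 ⊕ 0xFD = 0xD9
  0xD9 ⊕ 0xCB = 0x12
  0x12 ⊕ 0xEB = 0xF9
  0xF9 ⊕ 0xD2 = 0x2B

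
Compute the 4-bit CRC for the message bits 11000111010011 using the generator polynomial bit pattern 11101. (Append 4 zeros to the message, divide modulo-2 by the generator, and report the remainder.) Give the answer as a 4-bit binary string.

0110

Append 4 zeros: 110001110100110000. Divide by 11101 (XOR where the leading bit is 1):
  pos 0: 11000 XOR 11101 = 00101
  pos 2: 10111 XOR 11101 = 01010
  pos 3: 10101 XOR 11101 = 01000
  pos 4: 10000 XOR 11101 = 01101
  pos 5: 11011 XOR 11101 = 00110
  pos 7: 11000 XOR 11101 = 00101
  pos 9: 10111 XOR 11101 = 01010
  pos 10: 10100 XOR 11101 = 01001
  pos 11: 10010 XOR 11101 = 01111
  pos 12: 11110 XOR 11101 = 00011
Remainder (last 4 bits) = 0110. This is the CRC / FCS.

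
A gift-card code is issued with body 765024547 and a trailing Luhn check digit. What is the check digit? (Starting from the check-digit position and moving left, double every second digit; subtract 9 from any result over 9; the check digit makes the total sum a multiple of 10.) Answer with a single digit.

Partial digits right→left: 7 4 5 4 2 0 5 6 7
Double every second digit counting from the check-digit position (so the 1st, 3rd, 5th, ... of the partial from the right).
  doubled (with −9 where >9): 5 1 4 1 5 → sum 16
  kept as-is: 4 4 0 6 → sum 14
Total = 16 + 14 = 30.
Check digit = (10 − (30 mod 10)) mod 10 = 0.

0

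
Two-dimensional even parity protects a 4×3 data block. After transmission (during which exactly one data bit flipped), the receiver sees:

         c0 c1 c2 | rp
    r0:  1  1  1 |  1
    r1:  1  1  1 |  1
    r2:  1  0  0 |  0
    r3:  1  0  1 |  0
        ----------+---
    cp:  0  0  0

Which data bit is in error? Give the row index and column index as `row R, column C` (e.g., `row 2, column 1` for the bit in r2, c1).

row 2, column 2

Recompute each row's even parity and compare to rp:
  r0: data parity 1, sent rp 1 → ok
  r1: data parity 1, sent rp 1 → ok
  r2: data parity 1, sent rp 0 → mismatch
  r3: data parity 0, sent rp 0 → ok
Recompute each column's even parity and compare to cp:
  c0: data parity 0, sent cp 0 → ok
  c1: data parity 0, sent cp 0 → ok
  c2: data parity 1, sent cp 0 → mismatch
Exactly one row (r2) and one column (c2) fail → the flipped bit is at their intersection.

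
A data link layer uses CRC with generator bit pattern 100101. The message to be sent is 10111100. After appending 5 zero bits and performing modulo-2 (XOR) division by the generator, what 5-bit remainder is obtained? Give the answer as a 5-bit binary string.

Append 5 zeros: 1011110000000. Divide by 100101 (XOR where the leading bit is 1):
  pos 0: 101111 XOR 100101 = 001010
  pos 2: 101000 XOR 100101 = 001101
  pos 4: 110100 XOR 100101 = 010001
  pos 5: 100010 XOR 100101 = 000111
Remainder (last 5 bits) = 11100. This is the CRC / FCS.

11100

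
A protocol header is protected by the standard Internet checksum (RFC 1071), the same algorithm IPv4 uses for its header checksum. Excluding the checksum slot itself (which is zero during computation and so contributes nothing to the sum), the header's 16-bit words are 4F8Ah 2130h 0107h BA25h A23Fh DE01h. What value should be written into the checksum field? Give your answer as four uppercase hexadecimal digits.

One's-complement addition (fold any carry out of bit 15 back into bit 0):
  0x4F8A + 0x2130 = 0x070BA
  0x70BA + 0x0107 = 0x071C1
  0x71C1 + 0xBA25 = 0x12BE6 → wrap carry → 0x2BE7
  0x2BE7 + 0xA23F = 0x0CE26
  0xCE26 + 0xDE01 = 0x1AC27 → wrap carry → 0xAC28
One's-complement sum = 0xAC28.
Checksum = ~0xAC28 & 0xFFFF = 0x53D7.

53D7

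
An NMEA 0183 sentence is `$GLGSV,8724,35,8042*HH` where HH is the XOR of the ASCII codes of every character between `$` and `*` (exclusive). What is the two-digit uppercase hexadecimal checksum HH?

64

XOR the ASCII codes of the payload characters:
  'G' = 0x47 → acc = 0x47
  'L' = 0x4C → acc = 0x0B
  'G' = 0x47 → acc = 0x4C
  'S' = 0x53 → acc = 0x1F
  'V' = 0x56 → acc = 0x49
  ',' = 0x2C → acc = 0x65
  '8' = 0x38 → acc = 0x5D
  '7' = 0x37 → acc = 0x6A
  '2' = 0x32 → acc = 0x58
  '4' = 0x34 → acc = 0x6C
  ',' = 0x2C → acc = 0x40
  '3' = 0x33 → acc = 0x73
  '5' = 0x35 → acc = 0x46
  ',' = 0x2C → acc = 0x6A
  '8' = 0x38 → acc = 0x52
  '0' = 0x30 → acc = 0x62
  '4' = 0x34 → acc = 0x56
  '2' = 0x32 → acc = 0x64
Checksum = 0x64.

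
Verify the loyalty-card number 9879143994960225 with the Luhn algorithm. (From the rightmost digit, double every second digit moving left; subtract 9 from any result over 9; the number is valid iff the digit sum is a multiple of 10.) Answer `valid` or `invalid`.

invalid

From the right, keep odd positions and double even positions (subtract 9 from any doubled value over 9):
  doubled (positions 2,4,...): 4 0 9 9 6 2 5 9 → sum 44
  kept (positions 1,3,...): 5 2 6 4 9 4 9 8 → sum 47
Total = 91.
91 mod 10 = 1, so the number is invalid.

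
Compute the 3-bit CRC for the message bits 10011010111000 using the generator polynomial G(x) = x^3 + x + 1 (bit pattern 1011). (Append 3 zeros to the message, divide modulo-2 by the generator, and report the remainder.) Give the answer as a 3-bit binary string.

Append 3 zeros: 10011010111000000. Divide by 1011 (XOR where the leading bit is 1):
  pos 0: 1001 XOR 1011 = 0010
  pos 2: 1010 XOR 1011 = 0001
  pos 5: 1101 XOR 1011 = 0110
  pos 6: 1101 XOR 1011 = 0110
  pos 7: 1101 XOR 1011 = 0110
  pos 8: 1100 XOR 1011 = 0111
  pos 9: 1110 XOR 1011 = 0101
  pos 10: 1010 XOR 1011 = 0001
  pos 13: 1000 XOR 1011 = 0011
Remainder (last 3 bits) = 011. This is the CRC / FCS.

011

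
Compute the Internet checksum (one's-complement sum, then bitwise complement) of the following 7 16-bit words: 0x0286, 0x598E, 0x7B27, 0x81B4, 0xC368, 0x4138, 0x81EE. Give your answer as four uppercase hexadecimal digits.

One's-complement addition (fold any carry out of bit 15 back into bit 0):
  0x0286 + 0x598E = 0x05C14
  0x5C14 + 0x7B27 = 0x0D73B
  0xD73B + 0x81B4 = 0x158EF → wrap carry → 0x58F0
  0x58F0 + 0xC368 = 0x11C58 → wrap carry → 0x1C59
  0x1C59 + 0x4138 = 0x05D91
  0x5D91 + 0x81EE = 0x0DF7F
One's-complement sum = 0xDF7F.
Checksum = ~0xDF7F & 0xFFFF = 0x2080.

2080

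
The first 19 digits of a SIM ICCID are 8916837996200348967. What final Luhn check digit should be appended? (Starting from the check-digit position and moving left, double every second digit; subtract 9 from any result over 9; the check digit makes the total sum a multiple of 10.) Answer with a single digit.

Partial digits right→left: 7 6 9 8 4 3 0 0 2 6 9 9 7 3 8 6 1 9 8
Double every second digit counting from the check-digit position (so the 1st, 3rd, 5th, ... of the partial from the right).
  doubled (with −9 where >9): 5 9 8 0 4 9 5 7 2 7 → sum 56
  kept as-is: 6 8 3 0 6 9 3 6 9 → sum 50
Total = 56 + 50 = 106.
Check digit = (10 − (106 mod 10)) mod 10 = 4.

4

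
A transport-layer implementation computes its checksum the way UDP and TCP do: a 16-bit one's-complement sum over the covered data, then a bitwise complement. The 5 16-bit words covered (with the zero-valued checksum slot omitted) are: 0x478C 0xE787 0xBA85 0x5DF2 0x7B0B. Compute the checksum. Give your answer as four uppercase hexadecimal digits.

3D68

One's-complement addition (fold any carry out of bit 15 back into bit 0):
  0x478C + 0xE787 = 0x12F13 → wrap carry → 0x2F14
  0x2F14 + 0xBA85 = 0x0E999
  0xE999 + 0x5DF2 = 0x1478B → wrap carry → 0x478C
  0x478C + 0x7B0B = 0x0C297
One's-complement sum = 0xC297.
Checksum = ~0xC297 & 0xFFFF = 0x3D68.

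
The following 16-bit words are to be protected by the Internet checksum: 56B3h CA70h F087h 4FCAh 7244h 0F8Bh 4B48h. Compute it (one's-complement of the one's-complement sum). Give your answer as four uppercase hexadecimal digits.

D171

One's-complement addition (fold any carry out of bit 15 back into bit 0):
  0x56B3 + 0xCA70 = 0x12123 → wrap carry → 0x2124
  0x2124 + 0xF087 = 0x111AB → wrap carry → 0x11AC
  0x11AC + 0x4FCA = 0x06176
  0x6176 + 0x7244 = 0x0D3BA
  0xD3BA + 0x0F8B = 0x0E345
  0xE345 + 0x4B48 = 0x12E8D → wrap carry → 0x2E8E
One's-complement sum = 0x2E8E.
Checksum = ~0x2E8E & 0xFFFF = 0xD171.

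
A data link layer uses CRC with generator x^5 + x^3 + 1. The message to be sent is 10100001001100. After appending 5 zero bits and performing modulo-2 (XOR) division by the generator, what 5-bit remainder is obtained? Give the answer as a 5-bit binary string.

01101

Append 5 zeros: 1010000100110000000. Divide by 101001 (XOR where the leading bit is 1):
  pos 0: 101000 XOR 101001 = 000001
  pos 5: 101001 XOR 101001 = 000000
  pos 11: 100000 XOR 101001 = 001001
  pos 13: 100100 XOR 101001 = 001101
Remainder (last 5 bits) = 01101. This is the CRC / FCS.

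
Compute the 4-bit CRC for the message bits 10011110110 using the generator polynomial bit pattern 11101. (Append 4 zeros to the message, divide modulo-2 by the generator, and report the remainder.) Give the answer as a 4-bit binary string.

1011

Append 4 zeros: 100111101100000. Divide by 11101 (XOR where the leading bit is 1):
  pos 0: 10011 XOR 11101 = 01110
  pos 1: 11101 XOR 11101 = 00000
  pos 6: 10110 XOR 11101 = 01011
  pos 7: 10110 XOR 11101 = 01011
  pos 8: 10110 XOR 11101 = 01011
  pos 9: 10110 XOR 11101 = 01011
  pos 10: 10110 XOR 11101 = 01011
Remainder (last 4 bits) = 1011. This is the CRC / FCS.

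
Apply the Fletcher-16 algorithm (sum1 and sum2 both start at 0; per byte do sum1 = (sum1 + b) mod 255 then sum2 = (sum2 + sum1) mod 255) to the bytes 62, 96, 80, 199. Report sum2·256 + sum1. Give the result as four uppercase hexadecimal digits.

82B6

Running sums (mod 255):
  after byte 0 (62): sum1=62, sum2=62
  after byte 1 (96): sum1=158, sum2=220
  after byte 2 (80): sum1=238, sum2=203
  after byte 3 (199): sum1=182, sum2=130
Checksum = sum2·256 + sum1 = 130·256 + 182 = 33462 = 0x82B6.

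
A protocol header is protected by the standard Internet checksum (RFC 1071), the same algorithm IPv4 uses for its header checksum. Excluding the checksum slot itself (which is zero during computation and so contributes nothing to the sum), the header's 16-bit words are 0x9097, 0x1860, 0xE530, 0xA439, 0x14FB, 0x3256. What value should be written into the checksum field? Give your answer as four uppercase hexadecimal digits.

864C

One's-complement addition (fold any carry out of bit 15 back into bit 0):
  0x9097 + 0x1860 = 0x0A8F7
  0xA8F7 + 0xE530 = 0x18E27 → wrap carry → 0x8E28
  0x8E28 + 0xA439 = 0x13261 → wrap carry → 0x3262
  0x3262 + 0x14FB = 0x0475D
  0x475D + 0x3256 = 0x079B3
One's-complement sum = 0x79B3.
Checksum = ~0x79B3 & 0xFFFF = 0x864C.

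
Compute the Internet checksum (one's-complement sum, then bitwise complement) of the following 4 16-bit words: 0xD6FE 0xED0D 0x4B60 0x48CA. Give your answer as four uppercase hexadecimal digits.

One's-complement addition (fold any carry out of bit 15 back into bit 0):
  0xD6FE + 0xED0D = 0x1C40B → wrap carry → 0xC40C
  0xC40C + 0x4B60 = 0x10F6C → wrap carry → 0x0F6D
  0x0F6D + 0x48CA = 0x05837
One's-complement sum = 0x5837.
Checksum = ~0x5837 & 0xFFFF = 0xA7C8.

A7C8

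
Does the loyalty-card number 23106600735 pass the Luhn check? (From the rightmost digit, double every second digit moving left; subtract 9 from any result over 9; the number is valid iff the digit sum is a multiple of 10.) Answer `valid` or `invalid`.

From the right, keep odd positions and double even positions (subtract 9 from any doubled value over 9):
  doubled (positions 2,4,...): 6 0 3 0 6 → sum 15
  kept (positions 1,3,...): 5 7 0 6 1 2 → sum 21
Total = 36.
36 mod 10 = 6, so the number is invalid.

invalid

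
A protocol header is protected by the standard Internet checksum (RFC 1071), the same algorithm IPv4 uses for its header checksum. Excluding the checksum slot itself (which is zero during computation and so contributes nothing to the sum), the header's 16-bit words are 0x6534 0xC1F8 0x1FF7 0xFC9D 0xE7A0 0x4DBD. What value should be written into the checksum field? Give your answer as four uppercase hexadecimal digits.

86DF

One's-complement addition (fold any carry out of bit 15 back into bit 0):
  0x6534 + 0xC1F8 = 0x1272C → wrap carry → 0x272D
  0x272D + 0x1FF7 = 0x04724
  0x4724 + 0xFC9D = 0x143C1 → wrap carry → 0x43C2
  0x43C2 + 0xE7A0 = 0x12B62 → wrap carry → 0x2B63
  0x2B63 + 0x4DBD = 0x07920
One's-complement sum = 0x7920.
Checksum = ~0x7920 & 0xFFFF = 0x86DF.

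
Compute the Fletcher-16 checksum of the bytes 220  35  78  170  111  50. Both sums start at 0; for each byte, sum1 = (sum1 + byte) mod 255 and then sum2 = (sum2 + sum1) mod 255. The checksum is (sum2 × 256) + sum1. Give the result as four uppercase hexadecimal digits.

279A

Running sums (mod 255):
  after byte 0 (220): sum1=220, sum2=220
  after byte 1 (35): sum1=0, sum2=220
  after byte 2 (78): sum1=78, sum2=43
  after byte 3 (170): sum1=248, sum2=36
  after byte 4 (111): sum1=104, sum2=140
  after byte 5 (50): sum1=154, sum2=39
Checksum = sum2·256 + sum1 = 39·256 + 154 = 10138 = 0x279A.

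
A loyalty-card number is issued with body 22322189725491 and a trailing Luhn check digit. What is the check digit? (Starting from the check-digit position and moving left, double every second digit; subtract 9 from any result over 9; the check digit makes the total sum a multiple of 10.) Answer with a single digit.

Partial digits right→left: 1 9 4 5 2 7 9 8 1 2 2 3 2 2
Double every second digit counting from the check-digit position (so the 1st, 3rd, 5th, ... of the partial from the right).
  doubled (with −9 where >9): 2 8 4 9 2 4 4 → sum 33
  kept as-is: 9 5 7 8 2 3 2 → sum 36
Total = 33 + 36 = 69.
Check digit = (10 − (69 mod 10)) mod 10 = 1.

1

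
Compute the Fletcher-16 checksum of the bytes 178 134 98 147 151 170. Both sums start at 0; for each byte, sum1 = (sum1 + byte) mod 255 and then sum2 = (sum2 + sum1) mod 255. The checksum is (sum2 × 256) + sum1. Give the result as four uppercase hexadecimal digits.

EE71

Running sums (mod 255):
  after byte 0 (178): sum1=178, sum2=178
  after byte 1 (134): sum1=57, sum2=235
  after byte 2 (98): sum1=155, sum2=135
  after byte 3 (147): sum1=47, sum2=182
  after byte 4 (151): sum1=198, sum2=125
  after byte 5 (170): sum1=113, sum2=238
Checksum = sum2·256 + sum1 = 238·256 + 113 = 61041 = 0xEE71.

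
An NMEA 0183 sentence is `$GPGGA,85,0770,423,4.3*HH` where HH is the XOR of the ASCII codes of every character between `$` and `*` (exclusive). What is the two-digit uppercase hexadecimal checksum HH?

XOR the ASCII codes of the payload characters:
  'G' = 0x47 → acc = 0x47
  'P' = 0x50 → acc = 0x17
  'G' = 0x47 → acc = 0x50
  'G' = 0x47 → acc = 0x17
  'A' = 0x41 → acc = 0x56
  ',' = 0x2C → acc = 0x7A
  '8' = 0x38 → acc = 0x42
  '5' = 0x35 → acc = 0x77
  ',' = 0x2C → acc = 0x5B
  '0' = 0x30 → acc = 0x6B
  '7' = 0x37 → acc = 0x5C
  '7' = 0x37 → acc = 0x6B
  '0' = 0x30 → acc = 0x5B
  ',' = 0x2C → acc = 0x77
  '4' = 0x34 → acc = 0x43
  '2' = 0x32 → acc = 0x71
  '3' = 0x33 → acc = 0x42
  ',' = 0x2C → acc = 0x6E
  '4' = 0x34 → acc = 0x5A
  '.' = 0x2E → acc = 0x74
  '3' = 0x33 → acc = 0x47
Checksum = 0x47.

47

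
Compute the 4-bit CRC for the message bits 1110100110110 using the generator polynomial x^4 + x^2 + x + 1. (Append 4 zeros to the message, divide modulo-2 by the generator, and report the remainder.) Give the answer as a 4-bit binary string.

1010

Append 4 zeros: 11101001101100000. Divide by 10111 (XOR where the leading bit is 1):
  pos 0: 11101 XOR 10111 = 01010
  pos 1: 10100 XOR 10111 = 00011
  pos 4: 11011 XOR 10111 = 01100
  pos 5: 11000 XOR 10111 = 01111
  pos 6: 11111 XOR 10111 = 01000
  pos 7: 10001 XOR 10111 = 00110
  pos 9: 11000 XOR 10111 = 01111
  pos 10: 11110 XOR 10111 = 01001
  pos 11: 10010 XOR 10111 = 00101
Remainder (last 4 bits) = 1010. This is the CRC / FCS.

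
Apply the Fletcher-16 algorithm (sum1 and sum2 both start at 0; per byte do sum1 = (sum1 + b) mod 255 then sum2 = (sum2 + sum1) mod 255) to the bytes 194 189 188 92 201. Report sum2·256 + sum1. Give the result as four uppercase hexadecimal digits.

7D63

Running sums (mod 255):
  after byte 0 (194): sum1=194, sum2=194
  after byte 1 (189): sum1=128, sum2=67
  after byte 2 (188): sum1=61, sum2=128
  after byte 3 (92): sum1=153, sum2=26
  after byte 4 (201): sum1=99, sum2=125
Checksum = sum2·256 + sum1 = 125·256 + 99 = 32099 = 0x7D63.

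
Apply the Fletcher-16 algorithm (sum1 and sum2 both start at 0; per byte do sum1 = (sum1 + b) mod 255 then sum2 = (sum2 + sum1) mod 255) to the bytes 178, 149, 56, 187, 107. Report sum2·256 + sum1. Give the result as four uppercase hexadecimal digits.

Running sums (mod 255):
  after byte 0 (178): sum1=178, sum2=178
  after byte 1 (149): sum1=72, sum2=250
  after byte 2 (56): sum1=128, sum2=123
  after byte 3 (187): sum1=60, sum2=183
  after byte 4 (107): sum1=167, sum2=95
Checksum = sum2·256 + sum1 = 95·256 + 167 = 24487 = 0x5FA7.

5FA7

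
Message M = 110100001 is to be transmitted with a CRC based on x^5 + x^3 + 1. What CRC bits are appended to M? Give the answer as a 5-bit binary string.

Append 5 zeros: 11010000100000. Divide by 101001 (XOR where the leading bit is 1):
  pos 0: 110100 XOR 101001 = 011101
  pos 1: 111010 XOR 101001 = 010011
  pos 2: 100110 XOR 101001 = 001111
  pos 4: 111110 XOR 101001 = 010111
  pos 5: 101110 XOR 101001 = 000111
  pos 8: 111000 XOR 101001 = 010001
Remainder (last 5 bits) = 10001. This is the CRC / FCS.

10001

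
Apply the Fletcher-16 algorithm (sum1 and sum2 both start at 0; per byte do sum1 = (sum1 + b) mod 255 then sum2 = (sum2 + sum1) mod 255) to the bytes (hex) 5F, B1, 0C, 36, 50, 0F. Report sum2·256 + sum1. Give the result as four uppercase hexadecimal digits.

Running sums (mod 255):
  after byte 0 (5F): sum1=95, sum2=95
  after byte 1 (B1): sum1=17, sum2=112
  after byte 2 (0C): sum1=29, sum2=141
  after byte 3 (36): sum1=83, sum2=224
  after byte 4 (50): sum1=163, sum2=132
  after byte 5 (0F): sum1=178, sum2=55
Checksum = sum2·256 + sum1 = 55·256 + 178 = 14258 = 0x37B2.

37B2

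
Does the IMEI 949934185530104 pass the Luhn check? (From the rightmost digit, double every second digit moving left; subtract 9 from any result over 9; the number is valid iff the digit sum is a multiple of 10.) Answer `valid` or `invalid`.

From the right, keep odd positions and double even positions (subtract 9 from any doubled value over 9):
  doubled (positions 2,4,...): 0 0 1 7 8 9 8 → sum 33
  kept (positions 1,3,...): 4 1 3 5 1 3 9 9 → sum 35
Total = 68.
68 mod 10 = 8, so the number is invalid.

invalid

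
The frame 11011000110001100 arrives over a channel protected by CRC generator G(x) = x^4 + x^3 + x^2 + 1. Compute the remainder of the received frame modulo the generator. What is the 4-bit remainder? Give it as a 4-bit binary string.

0000

Modulo-2 division of 11011000110001100 by 11101:
  pos 0: 11011 XOR 11101 = 00110
  pos 2: 11000 XOR 11101 = 00101
  pos 4: 10101 XOR 11101 = 01000
  pos 5: 10001 XOR 11101 = 01100
  pos 6: 11000 XOR 11101 = 00101
  pos 8: 10100 XOR 11101 = 01001
  pos 9: 10011 XOR 11101 = 01110
  pos 10: 11101 XOR 11101 = 00000
Remainder = 0000 (zero — the frame passes the CRC check).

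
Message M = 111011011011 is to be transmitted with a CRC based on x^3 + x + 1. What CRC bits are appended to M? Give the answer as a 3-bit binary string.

Append 3 zeros: 111011011011000. Divide by 1011 (XOR where the leading bit is 1):
  pos 0: 1110 XOR 1011 = 0101
  pos 1: 1011 XOR 1011 = 0000
  pos 5: 1011 XOR 1011 = 0000
  pos 10: 1100 XOR 1011 = 0111
  pos 11: 1110 XOR 1011 = 0101
Remainder (last 3 bits) = 101. This is the CRC / FCS.

101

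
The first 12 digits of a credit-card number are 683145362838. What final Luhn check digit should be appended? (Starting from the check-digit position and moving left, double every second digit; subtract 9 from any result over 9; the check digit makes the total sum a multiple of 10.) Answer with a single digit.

Partial digits right→left: 8 3 8 2 6 3 5 4 1 3 8 6
Double every second digit counting from the check-digit position (so the 1st, 3rd, 5th, ... of the partial from the right).
  doubled (with −9 where >9): 7 7 3 1 2 7 → sum 27
  kept as-is: 3 2 3 4 3 6 → sum 21
Total = 27 + 21 = 48.
Check digit = (10 − (48 mod 10)) mod 10 = 2.

2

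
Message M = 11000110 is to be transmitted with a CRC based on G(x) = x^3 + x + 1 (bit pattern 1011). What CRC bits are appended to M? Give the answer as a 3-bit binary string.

Append 3 zeros: 11000110000. Divide by 1011 (XOR where the leading bit is 1):
  pos 0: 1100 XOR 1011 = 0111
  pos 1: 1110 XOR 1011 = 0101
  pos 2: 1011 XOR 1011 = 0000
  pos 6: 1000 XOR 1011 = 0011
Remainder (last 3 bits) = 110. This is the CRC / FCS.

110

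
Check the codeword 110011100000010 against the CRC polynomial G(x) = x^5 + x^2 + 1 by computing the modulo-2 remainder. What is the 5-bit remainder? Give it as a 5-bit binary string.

Modulo-2 division of 110011100000010 by 100101:
  pos 0: 110011 XOR 100101 = 010110
  pos 1: 101101 XOR 100101 = 001000
  pos 3: 100000 XOR 100101 = 000101
  pos 6: 101000 XOR 100101 = 001101
  pos 8: 110101 XOR 100101 = 010000
  pos 9: 100000 XOR 100101 = 000101
Remainder = 00101 (nonzero — an error is detected).

00101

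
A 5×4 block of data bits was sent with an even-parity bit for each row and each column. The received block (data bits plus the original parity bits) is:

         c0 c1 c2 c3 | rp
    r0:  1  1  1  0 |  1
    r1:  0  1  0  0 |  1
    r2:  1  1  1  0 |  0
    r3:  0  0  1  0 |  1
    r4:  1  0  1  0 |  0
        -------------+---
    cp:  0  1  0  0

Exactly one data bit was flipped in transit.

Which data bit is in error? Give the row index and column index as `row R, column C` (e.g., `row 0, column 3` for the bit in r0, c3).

Recompute each row's even parity and compare to rp:
  r0: data parity 1, sent rp 1 → ok
  r1: data parity 1, sent rp 1 → ok
  r2: data parity 1, sent rp 0 → mismatch
  r3: data parity 1, sent rp 1 → ok
  r4: data parity 0, sent rp 0 → ok
Recompute each column's even parity and compare to cp:
  c0: data parity 1, sent cp 0 → mismatch
  c1: data parity 1, sent cp 1 → ok
  c2: data parity 0, sent cp 0 → ok
  c3: data parity 0, sent cp 0 → ok
Exactly one row (r2) and one column (c0) fail → the flipped bit is at their intersection.

row 2, column 0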